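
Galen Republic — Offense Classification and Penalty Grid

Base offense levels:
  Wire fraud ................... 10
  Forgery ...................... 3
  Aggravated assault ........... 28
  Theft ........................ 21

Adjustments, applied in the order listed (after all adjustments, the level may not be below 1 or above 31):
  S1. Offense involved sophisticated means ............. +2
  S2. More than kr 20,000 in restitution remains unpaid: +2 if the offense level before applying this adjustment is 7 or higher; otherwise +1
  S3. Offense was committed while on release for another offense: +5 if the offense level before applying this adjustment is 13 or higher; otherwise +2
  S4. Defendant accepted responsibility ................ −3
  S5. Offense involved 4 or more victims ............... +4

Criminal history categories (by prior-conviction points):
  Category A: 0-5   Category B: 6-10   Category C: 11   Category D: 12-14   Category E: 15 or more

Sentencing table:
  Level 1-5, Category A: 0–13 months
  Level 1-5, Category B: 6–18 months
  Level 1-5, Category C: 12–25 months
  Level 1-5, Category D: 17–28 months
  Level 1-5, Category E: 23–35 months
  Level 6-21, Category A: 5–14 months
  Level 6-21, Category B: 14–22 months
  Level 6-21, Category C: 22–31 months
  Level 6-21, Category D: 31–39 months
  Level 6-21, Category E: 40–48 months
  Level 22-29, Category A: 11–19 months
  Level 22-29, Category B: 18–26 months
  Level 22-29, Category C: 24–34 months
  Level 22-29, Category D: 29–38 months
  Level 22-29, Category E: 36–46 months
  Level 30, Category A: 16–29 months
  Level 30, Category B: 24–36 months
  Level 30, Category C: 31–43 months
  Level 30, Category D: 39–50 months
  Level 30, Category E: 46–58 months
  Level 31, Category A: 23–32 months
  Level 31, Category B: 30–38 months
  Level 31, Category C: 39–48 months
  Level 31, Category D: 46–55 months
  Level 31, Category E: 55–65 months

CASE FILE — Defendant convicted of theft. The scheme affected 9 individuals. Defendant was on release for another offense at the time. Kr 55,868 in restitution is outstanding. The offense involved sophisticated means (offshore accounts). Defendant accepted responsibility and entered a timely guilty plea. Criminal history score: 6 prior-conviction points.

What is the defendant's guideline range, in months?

30-38 months

Base offense level for theft: 21.
S1 applies: 21 + 2 = 23.
S2 applies (level before this adjustment is 23 ≥ 7, so +2): 23 + 2 = 25.
S3 applies (level before this adjustment is 25 ≥ 13, so +5): 25 + 5 = 30.
S4 applies: 30 − 3 = 27.
S5 applies: 27 + 4 = 31.
Final offense level: 31.
Criminal history: 6 prior points → Category B (6-10).
Level 31 falls in the 31 band.
Grid: Level 31 × Category B = 30-38 months.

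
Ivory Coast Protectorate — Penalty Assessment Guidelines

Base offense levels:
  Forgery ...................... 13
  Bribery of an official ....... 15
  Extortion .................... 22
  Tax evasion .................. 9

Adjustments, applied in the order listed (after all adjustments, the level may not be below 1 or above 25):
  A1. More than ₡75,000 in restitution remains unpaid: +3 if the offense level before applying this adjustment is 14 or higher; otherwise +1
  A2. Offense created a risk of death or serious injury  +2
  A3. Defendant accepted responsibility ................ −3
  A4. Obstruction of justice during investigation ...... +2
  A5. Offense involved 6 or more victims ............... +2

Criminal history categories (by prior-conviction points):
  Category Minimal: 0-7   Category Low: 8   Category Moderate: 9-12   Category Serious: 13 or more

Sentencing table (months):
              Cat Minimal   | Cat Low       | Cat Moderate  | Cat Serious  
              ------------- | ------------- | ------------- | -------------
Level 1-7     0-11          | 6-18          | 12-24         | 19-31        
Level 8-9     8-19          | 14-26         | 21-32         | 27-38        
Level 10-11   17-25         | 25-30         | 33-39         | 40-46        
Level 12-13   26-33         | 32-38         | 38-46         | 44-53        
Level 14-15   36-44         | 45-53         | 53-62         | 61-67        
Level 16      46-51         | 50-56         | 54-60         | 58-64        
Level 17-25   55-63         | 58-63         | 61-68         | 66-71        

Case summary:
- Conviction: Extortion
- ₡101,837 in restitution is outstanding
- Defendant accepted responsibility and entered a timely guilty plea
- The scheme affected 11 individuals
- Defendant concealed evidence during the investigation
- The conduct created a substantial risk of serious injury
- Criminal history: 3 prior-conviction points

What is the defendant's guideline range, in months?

Base offense level for extortion: 22.
A1 applies (level before this adjustment is 22 ≥ 14, so +3): 22 + 3 = 25.
A2 applies: 25 + 2 = 27.
A3 applies: 27 − 3 = 24.
A4 applies: 24 + 2 = 26.
A5 applies: 26 + 2 = 28.
Level 28 exceeds the maximum of 25; capped at 25.
Final offense level: 25.
Criminal history: 3 prior points → Category Minimal (0-7).
Level 25 falls in the 17-25 band.
Grid: Level 17-25 × Category Minimal = 55-63 months.

55-63 months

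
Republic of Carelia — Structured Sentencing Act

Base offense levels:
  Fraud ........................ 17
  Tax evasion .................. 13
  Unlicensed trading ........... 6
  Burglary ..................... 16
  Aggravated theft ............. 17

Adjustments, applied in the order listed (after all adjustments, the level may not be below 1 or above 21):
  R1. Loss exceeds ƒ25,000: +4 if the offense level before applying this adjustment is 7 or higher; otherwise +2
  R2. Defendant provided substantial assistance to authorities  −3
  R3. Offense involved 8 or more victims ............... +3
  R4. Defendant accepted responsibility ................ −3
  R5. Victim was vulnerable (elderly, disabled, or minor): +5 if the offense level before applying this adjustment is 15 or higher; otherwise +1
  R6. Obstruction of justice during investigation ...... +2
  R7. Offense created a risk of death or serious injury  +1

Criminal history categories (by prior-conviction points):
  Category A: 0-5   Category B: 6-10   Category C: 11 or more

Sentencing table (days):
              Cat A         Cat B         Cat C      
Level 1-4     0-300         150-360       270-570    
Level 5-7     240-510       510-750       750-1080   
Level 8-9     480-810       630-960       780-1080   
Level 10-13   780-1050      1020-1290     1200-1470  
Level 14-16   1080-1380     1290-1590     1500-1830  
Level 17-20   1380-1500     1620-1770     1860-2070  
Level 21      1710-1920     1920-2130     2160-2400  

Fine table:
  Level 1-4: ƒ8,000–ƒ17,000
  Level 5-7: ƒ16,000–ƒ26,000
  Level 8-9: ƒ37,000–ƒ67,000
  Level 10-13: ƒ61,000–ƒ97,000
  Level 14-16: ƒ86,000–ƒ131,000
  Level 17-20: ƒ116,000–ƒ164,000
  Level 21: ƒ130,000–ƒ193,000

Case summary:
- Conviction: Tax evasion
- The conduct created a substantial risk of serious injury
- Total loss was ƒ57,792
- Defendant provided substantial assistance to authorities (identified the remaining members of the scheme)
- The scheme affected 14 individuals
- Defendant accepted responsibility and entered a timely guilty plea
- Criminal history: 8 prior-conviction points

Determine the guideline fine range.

Base offense level for tax evasion: 13.
R1 applies (level before this adjustment is 13 ≥ 7, so +4): 13 + 4 = 17.
R2 applies: 17 − 3 = 14.
R3 applies: 14 + 3 = 17.
R4 applies: 17 − 3 = 14.
R5 does not apply.
R7 applies: 14 + 1 = 15.
Final offense level: 15.
Level 15 falls in the 14-16 band.
Fine table: Level 14-16 → ƒ86,000–ƒ131,000.

ƒ86,000–ƒ131,000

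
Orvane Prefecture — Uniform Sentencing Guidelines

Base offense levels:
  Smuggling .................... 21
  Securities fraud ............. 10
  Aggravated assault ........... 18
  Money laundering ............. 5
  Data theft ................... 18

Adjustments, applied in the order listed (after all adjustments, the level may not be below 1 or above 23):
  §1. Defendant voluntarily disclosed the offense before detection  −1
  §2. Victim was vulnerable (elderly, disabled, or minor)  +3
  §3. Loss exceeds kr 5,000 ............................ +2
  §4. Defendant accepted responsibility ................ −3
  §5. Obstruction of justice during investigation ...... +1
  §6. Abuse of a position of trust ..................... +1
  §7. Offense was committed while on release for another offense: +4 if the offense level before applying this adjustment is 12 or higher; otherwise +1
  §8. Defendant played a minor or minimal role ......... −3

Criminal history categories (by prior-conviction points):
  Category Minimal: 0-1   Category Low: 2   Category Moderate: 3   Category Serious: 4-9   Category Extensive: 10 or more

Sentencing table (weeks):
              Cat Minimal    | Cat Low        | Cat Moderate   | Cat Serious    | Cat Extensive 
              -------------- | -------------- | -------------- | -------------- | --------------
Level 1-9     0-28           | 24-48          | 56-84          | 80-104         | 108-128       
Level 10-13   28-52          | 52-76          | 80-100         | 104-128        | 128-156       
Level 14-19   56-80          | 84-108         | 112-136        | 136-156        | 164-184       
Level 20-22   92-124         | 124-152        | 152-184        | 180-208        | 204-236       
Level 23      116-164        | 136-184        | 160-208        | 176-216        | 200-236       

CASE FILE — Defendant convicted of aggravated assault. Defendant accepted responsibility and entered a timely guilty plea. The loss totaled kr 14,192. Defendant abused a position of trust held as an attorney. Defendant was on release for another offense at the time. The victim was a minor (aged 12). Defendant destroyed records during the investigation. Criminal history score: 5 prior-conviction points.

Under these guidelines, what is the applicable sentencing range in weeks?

Base offense level for aggravated assault: 18.
§2 applies: 18 + 3 = 21.
§3 applies: 21 + 2 = 23.
§4 applies: 23 − 3 = 20.
§5 applies: 20 + 1 = 21.
§6 applies: 21 + 1 = 22.
§7 applies (level before this adjustment is 22 ≥ 12, so +4): 22 + 4 = 26.
Level 26 exceeds the maximum of 23; capped at 23.
Final offense level: 23.
Criminal history: 5 prior points → Category Serious (4-9).
Level 23 falls in the 23 band.
Grid: Level 23 × Category Serious = 176-216 weeks.

176-216 weeks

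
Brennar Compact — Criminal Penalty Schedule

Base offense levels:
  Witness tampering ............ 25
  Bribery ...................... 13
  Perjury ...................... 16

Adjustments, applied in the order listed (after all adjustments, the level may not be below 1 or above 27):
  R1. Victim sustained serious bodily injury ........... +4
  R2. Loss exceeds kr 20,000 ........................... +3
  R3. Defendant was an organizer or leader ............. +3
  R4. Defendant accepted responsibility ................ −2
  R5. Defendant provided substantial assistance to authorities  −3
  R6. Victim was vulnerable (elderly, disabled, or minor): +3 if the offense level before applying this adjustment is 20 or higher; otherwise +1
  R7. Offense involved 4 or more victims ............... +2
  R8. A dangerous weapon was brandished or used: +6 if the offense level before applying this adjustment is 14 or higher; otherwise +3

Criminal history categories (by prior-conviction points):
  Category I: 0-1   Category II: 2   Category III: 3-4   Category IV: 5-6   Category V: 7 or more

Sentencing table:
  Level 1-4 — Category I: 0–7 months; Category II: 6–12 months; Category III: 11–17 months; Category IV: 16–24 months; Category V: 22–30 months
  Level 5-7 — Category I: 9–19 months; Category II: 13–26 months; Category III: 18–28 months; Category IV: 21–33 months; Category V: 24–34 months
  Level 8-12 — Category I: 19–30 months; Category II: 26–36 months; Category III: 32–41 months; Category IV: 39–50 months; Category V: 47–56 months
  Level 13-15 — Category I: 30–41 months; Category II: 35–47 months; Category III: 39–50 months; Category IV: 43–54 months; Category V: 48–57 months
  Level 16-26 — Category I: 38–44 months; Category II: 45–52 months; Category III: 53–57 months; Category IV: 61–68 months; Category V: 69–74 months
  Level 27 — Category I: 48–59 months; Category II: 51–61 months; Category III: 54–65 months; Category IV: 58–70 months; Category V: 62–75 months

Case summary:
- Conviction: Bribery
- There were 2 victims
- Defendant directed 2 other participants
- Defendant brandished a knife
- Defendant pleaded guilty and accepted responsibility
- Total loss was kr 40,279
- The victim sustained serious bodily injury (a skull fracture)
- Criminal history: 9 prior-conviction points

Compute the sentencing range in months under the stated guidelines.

Base offense level for bribery: 13.
R1 applies: 13 + 4 = 17.
R2 applies: 17 + 3 = 20.
R3 applies: 20 + 3 = 23.
R4 applies: 23 − 2 = 21.
R5 does not apply.
R7 does not apply.
R8 applies (level before this adjustment is 21 ≥ 14, so +6): 21 + 6 = 27.
Final offense level: 27.
Criminal history: 9 prior points → Category V (7+).
Level 27 falls in the 27 band.
Grid: Level 27 × Category V = 62-75 months.

62-75 months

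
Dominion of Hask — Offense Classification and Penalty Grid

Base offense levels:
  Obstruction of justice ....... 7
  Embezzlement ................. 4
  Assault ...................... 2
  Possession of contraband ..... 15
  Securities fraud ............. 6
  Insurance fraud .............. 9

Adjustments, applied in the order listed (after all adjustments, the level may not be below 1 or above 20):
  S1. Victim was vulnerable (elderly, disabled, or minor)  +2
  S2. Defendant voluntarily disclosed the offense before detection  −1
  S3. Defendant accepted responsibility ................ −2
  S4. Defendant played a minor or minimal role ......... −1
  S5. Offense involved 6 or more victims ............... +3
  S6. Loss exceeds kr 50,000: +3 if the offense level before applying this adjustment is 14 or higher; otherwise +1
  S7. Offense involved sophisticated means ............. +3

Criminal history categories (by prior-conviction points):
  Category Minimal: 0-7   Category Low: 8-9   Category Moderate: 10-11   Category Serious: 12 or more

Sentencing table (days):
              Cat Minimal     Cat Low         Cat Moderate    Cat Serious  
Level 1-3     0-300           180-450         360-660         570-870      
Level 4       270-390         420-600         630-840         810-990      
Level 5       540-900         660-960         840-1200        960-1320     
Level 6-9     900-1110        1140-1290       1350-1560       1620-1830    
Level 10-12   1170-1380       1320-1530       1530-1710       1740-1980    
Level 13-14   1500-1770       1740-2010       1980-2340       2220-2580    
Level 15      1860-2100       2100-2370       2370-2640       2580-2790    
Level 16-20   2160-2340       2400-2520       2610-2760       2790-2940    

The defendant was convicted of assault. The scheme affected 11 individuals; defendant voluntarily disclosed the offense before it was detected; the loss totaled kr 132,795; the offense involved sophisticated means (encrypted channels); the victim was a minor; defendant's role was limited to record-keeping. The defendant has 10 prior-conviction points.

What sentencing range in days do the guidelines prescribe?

1350-1560 days

Base offense level for assault: 2.
S1 applies: 2 + 2 = 4.
S2 applies: 4 − 1 = 3.
S3 does not apply.
S4 applies: 3 − 1 = 2.
S5 applies: 2 + 3 = 5.
S6 applies (level before this adjustment is 5 < 14, so +1): 5 + 1 = 6.
S7 applies: 6 + 3 = 9.
Final offense level: 9.
Criminal history: 10 prior points → Category Moderate (10-11).
Level 9 falls in the 6-9 band.
Grid: Level 6-9 × Category Moderate = 1350-1560 days.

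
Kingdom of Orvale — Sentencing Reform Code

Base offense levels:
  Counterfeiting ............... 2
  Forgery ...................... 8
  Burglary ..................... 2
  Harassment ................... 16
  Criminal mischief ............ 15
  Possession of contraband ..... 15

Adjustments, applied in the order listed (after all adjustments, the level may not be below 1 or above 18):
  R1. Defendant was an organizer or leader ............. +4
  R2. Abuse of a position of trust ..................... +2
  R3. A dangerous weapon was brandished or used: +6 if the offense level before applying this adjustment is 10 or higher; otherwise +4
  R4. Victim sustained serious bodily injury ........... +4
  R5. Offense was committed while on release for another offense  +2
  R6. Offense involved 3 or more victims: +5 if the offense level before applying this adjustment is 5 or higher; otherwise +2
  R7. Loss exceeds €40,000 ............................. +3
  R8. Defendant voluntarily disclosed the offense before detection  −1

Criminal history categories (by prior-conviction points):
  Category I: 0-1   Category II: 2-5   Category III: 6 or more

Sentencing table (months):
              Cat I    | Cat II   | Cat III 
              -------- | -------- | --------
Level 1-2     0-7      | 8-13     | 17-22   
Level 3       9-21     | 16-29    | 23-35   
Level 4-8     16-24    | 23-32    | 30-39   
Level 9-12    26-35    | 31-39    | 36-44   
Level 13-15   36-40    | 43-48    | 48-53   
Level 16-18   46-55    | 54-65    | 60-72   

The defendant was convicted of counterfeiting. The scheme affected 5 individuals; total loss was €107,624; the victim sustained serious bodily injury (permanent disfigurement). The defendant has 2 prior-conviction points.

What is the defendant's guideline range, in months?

Base offense level for counterfeiting: 2.
R1 does not apply.
R2 does not apply.
R4 applies: 2 + 4 = 6.
R5 does not apply.
R6 applies (level before this adjustment is 6 ≥ 5, so +5): 6 + 5 = 11.
R7 applies: 11 + 3 = 14.
Final offense level: 14.
Criminal history: 2 prior points → Category II (2-5).
Level 14 falls in the 13-15 band.
Grid: Level 13-15 × Category II = 43-48 months.

43-48 months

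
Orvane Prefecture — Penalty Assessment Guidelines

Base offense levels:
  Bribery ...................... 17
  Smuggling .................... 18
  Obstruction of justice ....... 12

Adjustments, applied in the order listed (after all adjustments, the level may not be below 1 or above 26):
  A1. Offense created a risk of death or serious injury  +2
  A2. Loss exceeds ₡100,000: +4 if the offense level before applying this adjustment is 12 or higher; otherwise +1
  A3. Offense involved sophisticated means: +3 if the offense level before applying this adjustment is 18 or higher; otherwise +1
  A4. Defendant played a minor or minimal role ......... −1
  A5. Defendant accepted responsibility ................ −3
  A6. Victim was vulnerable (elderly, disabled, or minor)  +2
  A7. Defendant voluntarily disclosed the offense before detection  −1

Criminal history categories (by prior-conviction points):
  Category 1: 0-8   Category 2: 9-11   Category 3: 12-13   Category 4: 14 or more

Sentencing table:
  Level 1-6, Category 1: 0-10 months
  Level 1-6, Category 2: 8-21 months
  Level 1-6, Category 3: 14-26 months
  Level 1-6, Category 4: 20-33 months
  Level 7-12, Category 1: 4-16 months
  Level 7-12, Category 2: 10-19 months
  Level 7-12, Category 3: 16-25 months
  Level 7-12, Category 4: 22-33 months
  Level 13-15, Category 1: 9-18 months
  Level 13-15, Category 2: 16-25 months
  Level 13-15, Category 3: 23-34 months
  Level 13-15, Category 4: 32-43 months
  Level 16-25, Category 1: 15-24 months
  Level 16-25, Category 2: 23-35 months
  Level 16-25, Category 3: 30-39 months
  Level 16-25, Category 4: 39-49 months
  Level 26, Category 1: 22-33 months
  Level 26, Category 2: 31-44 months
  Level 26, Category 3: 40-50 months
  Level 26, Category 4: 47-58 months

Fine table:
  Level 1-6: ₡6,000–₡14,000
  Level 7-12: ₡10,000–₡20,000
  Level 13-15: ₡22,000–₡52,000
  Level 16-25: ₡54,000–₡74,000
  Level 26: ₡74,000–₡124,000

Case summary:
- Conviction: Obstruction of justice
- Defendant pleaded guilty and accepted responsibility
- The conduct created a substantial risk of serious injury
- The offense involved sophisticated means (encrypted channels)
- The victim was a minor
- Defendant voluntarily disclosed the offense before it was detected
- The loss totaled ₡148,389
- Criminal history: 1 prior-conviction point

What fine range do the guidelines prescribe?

₡54,000–₡74,000

Base offense level for obstruction of justice: 12.
A1 applies: 12 + 2 = 14.
A2 applies (level before this adjustment is 14 ≥ 12, so +4): 14 + 4 = 18.
A3 applies (level before this adjustment is 18 ≥ 18, so +3): 18 + 3 = 21.
A5 applies: 21 − 3 = 18.
A6 applies: 18 + 2 = 20.
A7 applies: 20 − 1 = 19.
Final offense level: 19.
Level 19 falls in the 16-25 band.
Fine table: Level 16-25 → ₡54,000–₡74,000.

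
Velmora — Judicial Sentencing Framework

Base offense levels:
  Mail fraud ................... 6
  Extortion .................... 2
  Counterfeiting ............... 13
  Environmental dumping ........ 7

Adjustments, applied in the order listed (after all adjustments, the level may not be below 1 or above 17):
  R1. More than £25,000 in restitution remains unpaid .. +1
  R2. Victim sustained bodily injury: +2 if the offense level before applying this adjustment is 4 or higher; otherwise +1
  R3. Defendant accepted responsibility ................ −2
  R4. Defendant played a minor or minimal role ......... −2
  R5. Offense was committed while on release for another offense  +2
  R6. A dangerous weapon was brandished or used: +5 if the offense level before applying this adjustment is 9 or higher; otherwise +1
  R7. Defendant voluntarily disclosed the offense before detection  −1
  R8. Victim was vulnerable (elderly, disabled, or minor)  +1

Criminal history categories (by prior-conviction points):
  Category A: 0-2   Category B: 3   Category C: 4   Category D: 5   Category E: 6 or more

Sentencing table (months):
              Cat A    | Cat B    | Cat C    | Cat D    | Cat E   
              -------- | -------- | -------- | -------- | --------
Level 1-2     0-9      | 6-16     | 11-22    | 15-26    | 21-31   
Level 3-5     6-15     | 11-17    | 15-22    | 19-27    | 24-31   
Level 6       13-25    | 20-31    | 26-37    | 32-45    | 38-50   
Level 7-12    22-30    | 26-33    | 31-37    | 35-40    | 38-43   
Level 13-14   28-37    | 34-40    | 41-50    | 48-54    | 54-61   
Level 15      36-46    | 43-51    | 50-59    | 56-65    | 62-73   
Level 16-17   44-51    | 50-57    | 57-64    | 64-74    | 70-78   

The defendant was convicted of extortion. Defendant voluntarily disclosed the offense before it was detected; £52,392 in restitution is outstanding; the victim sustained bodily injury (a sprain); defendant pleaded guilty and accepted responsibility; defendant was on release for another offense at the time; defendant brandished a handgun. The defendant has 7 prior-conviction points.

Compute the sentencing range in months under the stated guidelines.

24-31 months

Base offense level for extortion: 2.
R1 applies: 2 + 1 = 3.
R2 applies (level before this adjustment is 3 < 4, so +1): 3 + 1 = 4.
R3 applies: 4 − 2 = 2.
R5 applies: 2 + 2 = 4.
R6 applies (level before this adjustment is 4 < 9, so +1): 4 + 1 = 5.
R7 applies: 5 − 1 = 4.
R8 does not apply.
Final offense level: 4.
Criminal history: 7 prior points → Category E (6+).
Level 4 falls in the 3-5 band.
Grid: Level 3-5 × Category E = 24-31 months.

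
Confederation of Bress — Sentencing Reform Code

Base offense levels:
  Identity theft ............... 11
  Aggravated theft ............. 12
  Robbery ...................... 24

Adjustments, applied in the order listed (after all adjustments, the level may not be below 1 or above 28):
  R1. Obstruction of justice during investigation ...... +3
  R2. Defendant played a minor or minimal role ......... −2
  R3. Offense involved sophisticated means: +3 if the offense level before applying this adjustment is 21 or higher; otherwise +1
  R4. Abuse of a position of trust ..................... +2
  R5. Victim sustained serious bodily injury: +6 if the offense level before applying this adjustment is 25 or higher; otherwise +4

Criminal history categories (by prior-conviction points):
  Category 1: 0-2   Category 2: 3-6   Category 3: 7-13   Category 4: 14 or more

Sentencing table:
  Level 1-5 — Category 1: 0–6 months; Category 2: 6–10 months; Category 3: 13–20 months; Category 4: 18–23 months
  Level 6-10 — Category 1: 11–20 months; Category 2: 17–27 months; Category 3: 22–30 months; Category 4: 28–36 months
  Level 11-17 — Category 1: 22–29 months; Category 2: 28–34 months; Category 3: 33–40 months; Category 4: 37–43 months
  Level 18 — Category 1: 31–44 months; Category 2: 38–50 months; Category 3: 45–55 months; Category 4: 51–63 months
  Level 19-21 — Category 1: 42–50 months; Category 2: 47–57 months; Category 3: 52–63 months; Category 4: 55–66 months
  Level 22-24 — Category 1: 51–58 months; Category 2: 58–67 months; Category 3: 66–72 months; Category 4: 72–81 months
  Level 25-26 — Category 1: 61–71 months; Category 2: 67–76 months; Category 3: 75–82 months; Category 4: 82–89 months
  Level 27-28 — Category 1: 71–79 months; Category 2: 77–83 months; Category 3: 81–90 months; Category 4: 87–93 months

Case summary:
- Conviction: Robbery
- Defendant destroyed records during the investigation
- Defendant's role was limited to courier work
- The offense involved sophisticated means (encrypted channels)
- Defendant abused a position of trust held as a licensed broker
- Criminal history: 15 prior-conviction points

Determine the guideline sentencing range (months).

87-93 months

Base offense level for robbery: 24.
R1 applies: 24 + 3 = 27.
R2 applies: 27 − 2 = 25.
R3 applies (level before this adjustment is 25 ≥ 21, so +3): 25 + 3 = 28.
R4 applies: 28 + 2 = 30.
R5 does not apply.
Level 30 exceeds the maximum of 28; capped at 28.
Final offense level: 28.
Criminal history: 15 prior points → Category 4 (14+).
Level 28 falls in the 27-28 band.
Grid: Level 27-28 × Category 4 = 87-93 months.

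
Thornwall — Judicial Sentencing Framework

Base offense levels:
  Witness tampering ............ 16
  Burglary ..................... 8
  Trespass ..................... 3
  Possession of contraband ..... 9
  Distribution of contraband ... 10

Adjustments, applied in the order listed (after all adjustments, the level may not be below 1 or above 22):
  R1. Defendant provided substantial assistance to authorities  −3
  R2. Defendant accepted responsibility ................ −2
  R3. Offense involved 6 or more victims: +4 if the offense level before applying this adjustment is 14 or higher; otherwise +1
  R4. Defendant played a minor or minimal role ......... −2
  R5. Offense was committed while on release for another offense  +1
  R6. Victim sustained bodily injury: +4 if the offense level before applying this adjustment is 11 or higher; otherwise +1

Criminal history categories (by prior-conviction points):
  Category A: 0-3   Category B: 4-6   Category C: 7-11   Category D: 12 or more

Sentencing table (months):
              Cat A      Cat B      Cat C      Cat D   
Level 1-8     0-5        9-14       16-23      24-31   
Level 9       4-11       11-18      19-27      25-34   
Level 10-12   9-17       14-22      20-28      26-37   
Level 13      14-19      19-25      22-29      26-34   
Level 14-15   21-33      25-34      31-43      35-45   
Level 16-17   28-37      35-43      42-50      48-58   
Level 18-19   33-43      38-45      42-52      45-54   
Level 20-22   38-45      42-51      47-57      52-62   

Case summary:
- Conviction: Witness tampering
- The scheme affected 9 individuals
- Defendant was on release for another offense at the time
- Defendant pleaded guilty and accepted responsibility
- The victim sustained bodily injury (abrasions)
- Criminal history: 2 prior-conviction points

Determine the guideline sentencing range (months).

38-45 months

Base offense level for witness tampering: 16.
R1 does not apply.
R2 applies: 16 − 2 = 14.
R3 applies (level before this adjustment is 14 ≥ 14, so +4): 14 + 4 = 18.
R4 does not apply.
R5 applies: 18 + 1 = 19.
R6 applies (level before this adjustment is 19 ≥ 11, so +4): 19 + 4 = 23.
Level 23 exceeds the maximum of 22; capped at 22.
Final offense level: 22.
Criminal history: 2 prior points → Category A (0-3).
Level 22 falls in the 20-22 band.
Grid: Level 20-22 × Category A = 38-45 months.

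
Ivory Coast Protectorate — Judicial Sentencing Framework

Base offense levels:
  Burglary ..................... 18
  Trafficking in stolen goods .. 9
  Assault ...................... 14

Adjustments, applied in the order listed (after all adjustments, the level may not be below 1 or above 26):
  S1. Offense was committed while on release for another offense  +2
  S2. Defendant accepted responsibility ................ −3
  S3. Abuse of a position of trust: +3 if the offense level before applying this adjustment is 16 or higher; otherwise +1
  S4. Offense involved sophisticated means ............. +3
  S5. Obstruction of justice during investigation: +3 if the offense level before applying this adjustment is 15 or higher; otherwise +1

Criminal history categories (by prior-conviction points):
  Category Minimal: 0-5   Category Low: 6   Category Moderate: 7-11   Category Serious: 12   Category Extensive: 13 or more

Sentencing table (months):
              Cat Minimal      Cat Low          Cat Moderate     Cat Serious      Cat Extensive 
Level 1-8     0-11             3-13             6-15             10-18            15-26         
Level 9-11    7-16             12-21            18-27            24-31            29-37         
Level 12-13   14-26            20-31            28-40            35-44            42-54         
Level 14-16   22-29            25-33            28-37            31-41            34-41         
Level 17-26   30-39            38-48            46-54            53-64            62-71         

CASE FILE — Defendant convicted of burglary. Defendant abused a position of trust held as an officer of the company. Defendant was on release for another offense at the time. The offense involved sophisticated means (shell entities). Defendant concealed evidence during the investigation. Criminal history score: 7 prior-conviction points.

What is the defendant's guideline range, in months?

46-54 months

Base offense level for burglary: 18.
S1 applies: 18 + 2 = 20.
S2 does not apply.
S3 applies (level before this adjustment is 20 ≥ 16, so +3): 20 + 3 = 23.
S4 applies: 23 + 3 = 26.
S5 applies (level before this adjustment is 26 ≥ 15, so +3): 26 + 3 = 29.
Level 29 exceeds the maximum of 26; capped at 26.
Final offense level: 26.
Criminal history: 7 prior points → Category Moderate (7-11).
Level 26 falls in the 17-26 band.
Grid: Level 17-26 × Category Moderate = 46-54 months.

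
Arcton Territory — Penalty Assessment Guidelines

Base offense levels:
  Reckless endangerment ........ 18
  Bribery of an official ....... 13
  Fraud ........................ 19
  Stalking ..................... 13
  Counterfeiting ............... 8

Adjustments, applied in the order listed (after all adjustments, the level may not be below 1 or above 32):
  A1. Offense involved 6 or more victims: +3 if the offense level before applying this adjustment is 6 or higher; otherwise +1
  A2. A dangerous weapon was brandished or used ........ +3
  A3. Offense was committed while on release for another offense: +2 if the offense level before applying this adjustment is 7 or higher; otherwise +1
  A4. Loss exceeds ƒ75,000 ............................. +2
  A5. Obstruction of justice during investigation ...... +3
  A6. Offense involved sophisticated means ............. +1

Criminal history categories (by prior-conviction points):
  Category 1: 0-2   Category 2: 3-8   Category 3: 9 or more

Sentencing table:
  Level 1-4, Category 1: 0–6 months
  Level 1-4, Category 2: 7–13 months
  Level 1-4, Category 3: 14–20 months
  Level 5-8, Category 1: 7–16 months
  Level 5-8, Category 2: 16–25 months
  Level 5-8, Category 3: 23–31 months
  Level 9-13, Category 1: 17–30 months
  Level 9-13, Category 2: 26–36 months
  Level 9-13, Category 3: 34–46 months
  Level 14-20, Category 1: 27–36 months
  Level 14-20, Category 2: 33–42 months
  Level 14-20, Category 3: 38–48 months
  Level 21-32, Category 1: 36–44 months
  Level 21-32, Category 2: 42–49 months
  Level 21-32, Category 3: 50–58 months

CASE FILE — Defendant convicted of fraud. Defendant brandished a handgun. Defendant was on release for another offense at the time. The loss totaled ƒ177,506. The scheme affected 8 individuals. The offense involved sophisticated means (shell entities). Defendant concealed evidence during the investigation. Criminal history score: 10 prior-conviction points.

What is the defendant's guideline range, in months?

50-58 months

Base offense level for fraud: 19.
A1 applies (level before this adjustment is 19 ≥ 6, so +3): 19 + 3 = 22.
A2 applies: 22 + 3 = 25.
A3 applies (level before this adjustment is 25 ≥ 7, so +2): 25 + 2 = 27.
A4 applies: 27 + 2 = 29.
A5 applies: 29 + 3 = 32.
A6 applies: 32 + 1 = 33.
Level 33 exceeds the maximum of 32; capped at 32.
Final offense level: 32.
Criminal history: 10 prior points → Category 3 (9+).
Level 32 falls in the 21-32 band.
Grid: Level 21-32 × Category 3 = 50-58 months.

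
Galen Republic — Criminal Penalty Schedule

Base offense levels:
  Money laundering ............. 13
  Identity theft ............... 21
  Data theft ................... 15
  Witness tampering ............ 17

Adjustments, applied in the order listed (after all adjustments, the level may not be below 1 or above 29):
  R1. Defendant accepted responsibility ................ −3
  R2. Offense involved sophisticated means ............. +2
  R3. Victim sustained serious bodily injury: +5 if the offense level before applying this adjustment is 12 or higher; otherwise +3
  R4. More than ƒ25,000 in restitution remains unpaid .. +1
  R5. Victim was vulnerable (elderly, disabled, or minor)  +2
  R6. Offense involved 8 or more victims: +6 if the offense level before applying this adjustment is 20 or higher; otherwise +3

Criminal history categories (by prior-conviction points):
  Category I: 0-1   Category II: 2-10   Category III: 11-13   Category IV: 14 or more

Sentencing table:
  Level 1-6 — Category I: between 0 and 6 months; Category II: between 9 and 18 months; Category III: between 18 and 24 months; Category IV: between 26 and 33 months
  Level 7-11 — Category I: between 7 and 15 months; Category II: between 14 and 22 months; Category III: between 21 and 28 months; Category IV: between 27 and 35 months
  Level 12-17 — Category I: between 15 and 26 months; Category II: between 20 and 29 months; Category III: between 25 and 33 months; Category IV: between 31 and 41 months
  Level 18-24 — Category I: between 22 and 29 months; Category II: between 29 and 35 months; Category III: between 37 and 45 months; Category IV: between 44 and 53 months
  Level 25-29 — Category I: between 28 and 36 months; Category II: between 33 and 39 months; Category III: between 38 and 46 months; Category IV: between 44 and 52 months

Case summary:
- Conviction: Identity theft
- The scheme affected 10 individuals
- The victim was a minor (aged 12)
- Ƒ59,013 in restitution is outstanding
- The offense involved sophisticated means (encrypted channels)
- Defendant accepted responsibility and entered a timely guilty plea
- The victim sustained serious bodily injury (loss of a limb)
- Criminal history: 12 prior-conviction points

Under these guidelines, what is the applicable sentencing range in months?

Base offense level for identity theft: 21.
R1 applies: 21 − 3 = 18.
R2 applies: 18 + 2 = 20.
R3 applies (level before this adjustment is 20 ≥ 12, so +5): 20 + 5 = 25.
R4 applies: 25 + 1 = 26.
R5 applies: 26 + 2 = 28.
R6 applies (level before this adjustment is 28 ≥ 20, so +6): 28 + 6 = 34.
Level 34 exceeds the maximum of 29; capped at 29.
Final offense level: 29.
Criminal history: 12 prior points → Category III (11-13).
Level 29 falls in the 25-29 band.
Grid: Level 25-29 × Category III = 38-46 months.

38-46 months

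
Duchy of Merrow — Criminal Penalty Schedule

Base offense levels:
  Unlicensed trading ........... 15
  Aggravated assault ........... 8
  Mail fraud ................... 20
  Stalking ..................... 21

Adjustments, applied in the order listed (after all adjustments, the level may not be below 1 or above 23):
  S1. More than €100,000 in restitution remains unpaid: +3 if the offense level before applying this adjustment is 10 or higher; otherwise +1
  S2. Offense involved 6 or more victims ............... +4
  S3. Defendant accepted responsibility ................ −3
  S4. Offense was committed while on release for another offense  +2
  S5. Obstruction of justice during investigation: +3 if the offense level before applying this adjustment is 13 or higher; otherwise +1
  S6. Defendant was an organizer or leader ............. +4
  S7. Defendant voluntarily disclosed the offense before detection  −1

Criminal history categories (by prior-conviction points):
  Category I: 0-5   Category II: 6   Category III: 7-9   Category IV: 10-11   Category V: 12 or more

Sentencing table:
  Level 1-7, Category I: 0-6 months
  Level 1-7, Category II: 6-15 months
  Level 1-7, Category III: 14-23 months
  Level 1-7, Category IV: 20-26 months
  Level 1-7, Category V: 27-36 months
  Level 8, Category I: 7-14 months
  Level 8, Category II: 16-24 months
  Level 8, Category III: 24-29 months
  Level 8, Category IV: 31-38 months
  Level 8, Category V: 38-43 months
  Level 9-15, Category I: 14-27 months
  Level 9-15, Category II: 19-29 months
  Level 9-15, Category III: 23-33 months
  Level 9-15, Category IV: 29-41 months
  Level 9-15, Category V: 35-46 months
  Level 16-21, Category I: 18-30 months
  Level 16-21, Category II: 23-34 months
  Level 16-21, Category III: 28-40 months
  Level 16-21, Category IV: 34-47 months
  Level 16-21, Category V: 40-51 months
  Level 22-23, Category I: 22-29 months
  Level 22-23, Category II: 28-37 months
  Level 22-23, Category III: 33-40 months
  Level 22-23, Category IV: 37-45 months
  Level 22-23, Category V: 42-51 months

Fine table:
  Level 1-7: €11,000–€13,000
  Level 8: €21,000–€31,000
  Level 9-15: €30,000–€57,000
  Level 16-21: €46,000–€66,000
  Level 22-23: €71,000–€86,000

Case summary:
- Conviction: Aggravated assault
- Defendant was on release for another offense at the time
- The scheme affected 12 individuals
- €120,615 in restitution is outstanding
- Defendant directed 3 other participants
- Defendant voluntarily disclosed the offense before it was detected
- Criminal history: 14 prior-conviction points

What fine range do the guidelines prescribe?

€46,000–€66,000

Base offense level for aggravated assault: 8.
S1 applies (level before this adjustment is 8 < 10, so +1): 8 + 1 = 9.
S2 applies: 9 + 4 = 13.
S4 applies: 13 + 2 = 15.
S5 does not apply.
S6 applies: 15 + 4 = 19.
S7 applies: 19 − 1 = 18.
Final offense level: 18.
Level 18 falls in the 16-21 band.
Fine table: Level 16-21 → €46,000–€66,000.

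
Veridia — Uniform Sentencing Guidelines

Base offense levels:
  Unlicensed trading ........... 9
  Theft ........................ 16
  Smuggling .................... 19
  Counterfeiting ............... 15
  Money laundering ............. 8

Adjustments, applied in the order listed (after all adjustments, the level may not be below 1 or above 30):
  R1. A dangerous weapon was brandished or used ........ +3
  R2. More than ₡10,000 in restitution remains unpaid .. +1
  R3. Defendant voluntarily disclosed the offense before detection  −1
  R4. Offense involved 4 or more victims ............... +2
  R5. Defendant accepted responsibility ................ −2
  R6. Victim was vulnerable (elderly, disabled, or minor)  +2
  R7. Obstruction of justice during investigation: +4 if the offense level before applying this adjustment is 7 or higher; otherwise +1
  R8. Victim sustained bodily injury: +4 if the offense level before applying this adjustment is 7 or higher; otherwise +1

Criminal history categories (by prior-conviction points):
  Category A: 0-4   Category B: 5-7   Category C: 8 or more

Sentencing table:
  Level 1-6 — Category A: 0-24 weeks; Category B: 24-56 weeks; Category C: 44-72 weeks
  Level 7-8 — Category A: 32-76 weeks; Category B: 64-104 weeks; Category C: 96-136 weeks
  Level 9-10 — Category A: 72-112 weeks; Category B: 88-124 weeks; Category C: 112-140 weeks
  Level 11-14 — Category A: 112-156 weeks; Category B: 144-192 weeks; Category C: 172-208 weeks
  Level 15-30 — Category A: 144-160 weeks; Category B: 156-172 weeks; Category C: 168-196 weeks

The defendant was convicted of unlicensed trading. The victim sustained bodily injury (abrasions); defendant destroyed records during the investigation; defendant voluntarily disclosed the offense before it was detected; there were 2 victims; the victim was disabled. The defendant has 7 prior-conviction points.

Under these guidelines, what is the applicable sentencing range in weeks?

Base offense level for unlicensed trading: 9.
R3 applies: 9 − 1 = 8.
R5 does not apply.
R6 applies: 8 + 2 = 10.
R7 applies (level before this adjustment is 10 ≥ 7, so +4): 10 + 4 = 14.
R8 applies (level before this adjustment is 14 ≥ 7, so +4): 14 + 4 = 18.
Final offense level: 18.
Criminal history: 7 prior points → Category B (5-7).
Level 18 falls in the 15-30 band.
Grid: Level 15-30 × Category B = 156-172 weeks.

156-172 weeks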